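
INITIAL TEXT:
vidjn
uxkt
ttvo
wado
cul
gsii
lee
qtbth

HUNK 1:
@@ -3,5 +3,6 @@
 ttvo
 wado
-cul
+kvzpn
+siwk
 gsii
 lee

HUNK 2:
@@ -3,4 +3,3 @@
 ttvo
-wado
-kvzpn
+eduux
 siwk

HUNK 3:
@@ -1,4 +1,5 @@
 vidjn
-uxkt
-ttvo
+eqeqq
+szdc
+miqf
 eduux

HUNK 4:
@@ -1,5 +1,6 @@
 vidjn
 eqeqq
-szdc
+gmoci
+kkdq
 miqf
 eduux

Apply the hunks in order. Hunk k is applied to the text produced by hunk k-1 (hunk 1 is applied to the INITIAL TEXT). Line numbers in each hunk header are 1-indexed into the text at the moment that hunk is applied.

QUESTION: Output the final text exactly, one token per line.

Answer: vidjn
eqeqq
gmoci
kkdq
miqf
eduux
siwk
gsii
lee
qtbth

Derivation:
Hunk 1: at line 3 remove [cul] add [kvzpn,siwk] -> 9 lines: vidjn uxkt ttvo wado kvzpn siwk gsii lee qtbth
Hunk 2: at line 3 remove [wado,kvzpn] add [eduux] -> 8 lines: vidjn uxkt ttvo eduux siwk gsii lee qtbth
Hunk 3: at line 1 remove [uxkt,ttvo] add [eqeqq,szdc,miqf] -> 9 lines: vidjn eqeqq szdc miqf eduux siwk gsii lee qtbth
Hunk 4: at line 1 remove [szdc] add [gmoci,kkdq] -> 10 lines: vidjn eqeqq gmoci kkdq miqf eduux siwk gsii lee qtbth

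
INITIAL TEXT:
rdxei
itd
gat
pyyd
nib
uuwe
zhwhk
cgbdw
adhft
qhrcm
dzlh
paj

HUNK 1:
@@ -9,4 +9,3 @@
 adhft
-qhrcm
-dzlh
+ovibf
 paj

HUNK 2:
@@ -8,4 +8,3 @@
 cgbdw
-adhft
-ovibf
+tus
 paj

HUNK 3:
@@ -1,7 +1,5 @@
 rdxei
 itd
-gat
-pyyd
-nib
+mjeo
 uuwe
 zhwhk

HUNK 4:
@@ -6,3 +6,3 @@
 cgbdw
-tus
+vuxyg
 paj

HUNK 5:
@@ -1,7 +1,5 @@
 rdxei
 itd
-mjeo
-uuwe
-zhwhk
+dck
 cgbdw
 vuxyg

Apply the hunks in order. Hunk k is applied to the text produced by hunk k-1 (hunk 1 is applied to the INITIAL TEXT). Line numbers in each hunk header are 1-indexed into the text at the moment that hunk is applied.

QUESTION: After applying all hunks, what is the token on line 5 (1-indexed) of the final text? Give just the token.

Hunk 1: at line 9 remove [qhrcm,dzlh] add [ovibf] -> 11 lines: rdxei itd gat pyyd nib uuwe zhwhk cgbdw adhft ovibf paj
Hunk 2: at line 8 remove [adhft,ovibf] add [tus] -> 10 lines: rdxei itd gat pyyd nib uuwe zhwhk cgbdw tus paj
Hunk 3: at line 1 remove [gat,pyyd,nib] add [mjeo] -> 8 lines: rdxei itd mjeo uuwe zhwhk cgbdw tus paj
Hunk 4: at line 6 remove [tus] add [vuxyg] -> 8 lines: rdxei itd mjeo uuwe zhwhk cgbdw vuxyg paj
Hunk 5: at line 1 remove [mjeo,uuwe,zhwhk] add [dck] -> 6 lines: rdxei itd dck cgbdw vuxyg paj
Final line 5: vuxyg

Answer: vuxyg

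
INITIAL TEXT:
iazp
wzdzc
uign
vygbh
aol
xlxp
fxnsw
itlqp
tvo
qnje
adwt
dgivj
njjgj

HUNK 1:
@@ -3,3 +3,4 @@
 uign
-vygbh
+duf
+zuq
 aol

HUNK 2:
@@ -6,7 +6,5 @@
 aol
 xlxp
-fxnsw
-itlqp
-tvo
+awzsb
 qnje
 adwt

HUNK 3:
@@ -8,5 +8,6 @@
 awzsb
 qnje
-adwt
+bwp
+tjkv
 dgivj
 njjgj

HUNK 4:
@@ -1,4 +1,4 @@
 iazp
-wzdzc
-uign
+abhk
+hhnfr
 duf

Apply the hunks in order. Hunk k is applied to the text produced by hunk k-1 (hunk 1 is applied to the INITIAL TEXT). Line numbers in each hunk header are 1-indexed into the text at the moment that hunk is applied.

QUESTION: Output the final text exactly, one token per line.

Hunk 1: at line 3 remove [vygbh] add [duf,zuq] -> 14 lines: iazp wzdzc uign duf zuq aol xlxp fxnsw itlqp tvo qnje adwt dgivj njjgj
Hunk 2: at line 6 remove [fxnsw,itlqp,tvo] add [awzsb] -> 12 lines: iazp wzdzc uign duf zuq aol xlxp awzsb qnje adwt dgivj njjgj
Hunk 3: at line 8 remove [adwt] add [bwp,tjkv] -> 13 lines: iazp wzdzc uign duf zuq aol xlxp awzsb qnje bwp tjkv dgivj njjgj
Hunk 4: at line 1 remove [wzdzc,uign] add [abhk,hhnfr] -> 13 lines: iazp abhk hhnfr duf zuq aol xlxp awzsb qnje bwp tjkv dgivj njjgj

Answer: iazp
abhk
hhnfr
duf
zuq
aol
xlxp
awzsb
qnje
bwp
tjkv
dgivj
njjgj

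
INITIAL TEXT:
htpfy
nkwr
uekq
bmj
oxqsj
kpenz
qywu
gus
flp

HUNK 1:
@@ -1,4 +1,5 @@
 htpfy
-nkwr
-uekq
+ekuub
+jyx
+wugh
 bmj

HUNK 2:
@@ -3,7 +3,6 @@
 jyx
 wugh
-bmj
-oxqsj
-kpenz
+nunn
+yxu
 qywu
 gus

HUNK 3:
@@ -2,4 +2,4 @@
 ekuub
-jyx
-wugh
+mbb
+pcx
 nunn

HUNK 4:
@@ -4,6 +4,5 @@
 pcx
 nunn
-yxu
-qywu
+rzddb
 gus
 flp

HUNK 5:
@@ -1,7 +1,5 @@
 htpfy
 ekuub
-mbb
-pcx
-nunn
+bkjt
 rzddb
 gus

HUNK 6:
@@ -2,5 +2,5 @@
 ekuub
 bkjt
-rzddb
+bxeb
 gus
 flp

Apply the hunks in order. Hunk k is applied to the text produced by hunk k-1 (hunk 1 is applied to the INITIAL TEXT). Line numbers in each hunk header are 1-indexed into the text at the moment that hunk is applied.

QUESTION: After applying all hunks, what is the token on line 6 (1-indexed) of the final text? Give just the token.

Answer: flp

Derivation:
Hunk 1: at line 1 remove [nkwr,uekq] add [ekuub,jyx,wugh] -> 10 lines: htpfy ekuub jyx wugh bmj oxqsj kpenz qywu gus flp
Hunk 2: at line 3 remove [bmj,oxqsj,kpenz] add [nunn,yxu] -> 9 lines: htpfy ekuub jyx wugh nunn yxu qywu gus flp
Hunk 3: at line 2 remove [jyx,wugh] add [mbb,pcx] -> 9 lines: htpfy ekuub mbb pcx nunn yxu qywu gus flp
Hunk 4: at line 4 remove [yxu,qywu] add [rzddb] -> 8 lines: htpfy ekuub mbb pcx nunn rzddb gus flp
Hunk 5: at line 1 remove [mbb,pcx,nunn] add [bkjt] -> 6 lines: htpfy ekuub bkjt rzddb gus flp
Hunk 6: at line 2 remove [rzddb] add [bxeb] -> 6 lines: htpfy ekuub bkjt bxeb gus flp
Final line 6: flp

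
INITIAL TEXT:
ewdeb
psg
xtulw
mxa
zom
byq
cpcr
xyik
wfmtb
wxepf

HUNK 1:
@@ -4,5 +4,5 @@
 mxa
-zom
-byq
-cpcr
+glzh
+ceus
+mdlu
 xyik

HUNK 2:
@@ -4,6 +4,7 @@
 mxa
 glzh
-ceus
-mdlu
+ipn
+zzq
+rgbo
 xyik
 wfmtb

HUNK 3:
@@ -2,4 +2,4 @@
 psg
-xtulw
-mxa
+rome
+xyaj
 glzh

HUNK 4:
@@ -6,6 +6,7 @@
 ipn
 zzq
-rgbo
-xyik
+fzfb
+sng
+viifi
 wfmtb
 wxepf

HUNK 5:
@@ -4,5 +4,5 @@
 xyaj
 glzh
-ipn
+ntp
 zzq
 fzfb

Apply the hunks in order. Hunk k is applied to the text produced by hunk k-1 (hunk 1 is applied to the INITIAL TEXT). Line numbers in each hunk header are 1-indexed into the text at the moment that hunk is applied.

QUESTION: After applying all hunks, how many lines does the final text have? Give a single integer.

Answer: 12

Derivation:
Hunk 1: at line 4 remove [zom,byq,cpcr] add [glzh,ceus,mdlu] -> 10 lines: ewdeb psg xtulw mxa glzh ceus mdlu xyik wfmtb wxepf
Hunk 2: at line 4 remove [ceus,mdlu] add [ipn,zzq,rgbo] -> 11 lines: ewdeb psg xtulw mxa glzh ipn zzq rgbo xyik wfmtb wxepf
Hunk 3: at line 2 remove [xtulw,mxa] add [rome,xyaj] -> 11 lines: ewdeb psg rome xyaj glzh ipn zzq rgbo xyik wfmtb wxepf
Hunk 4: at line 6 remove [rgbo,xyik] add [fzfb,sng,viifi] -> 12 lines: ewdeb psg rome xyaj glzh ipn zzq fzfb sng viifi wfmtb wxepf
Hunk 5: at line 4 remove [ipn] add [ntp] -> 12 lines: ewdeb psg rome xyaj glzh ntp zzq fzfb sng viifi wfmtb wxepf
Final line count: 12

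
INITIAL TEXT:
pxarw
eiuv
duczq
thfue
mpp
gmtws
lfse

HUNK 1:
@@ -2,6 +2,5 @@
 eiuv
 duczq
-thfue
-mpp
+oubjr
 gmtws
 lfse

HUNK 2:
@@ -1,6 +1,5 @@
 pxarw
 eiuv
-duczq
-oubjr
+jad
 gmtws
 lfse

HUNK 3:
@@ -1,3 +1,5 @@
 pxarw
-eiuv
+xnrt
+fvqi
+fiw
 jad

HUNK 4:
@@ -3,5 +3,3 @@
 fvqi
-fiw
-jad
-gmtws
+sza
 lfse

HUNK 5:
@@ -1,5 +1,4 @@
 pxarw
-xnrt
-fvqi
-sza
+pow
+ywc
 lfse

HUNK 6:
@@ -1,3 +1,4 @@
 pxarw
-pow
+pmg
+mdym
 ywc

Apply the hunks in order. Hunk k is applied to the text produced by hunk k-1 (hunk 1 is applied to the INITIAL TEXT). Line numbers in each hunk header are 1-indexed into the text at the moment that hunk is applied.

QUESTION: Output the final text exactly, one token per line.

Answer: pxarw
pmg
mdym
ywc
lfse

Derivation:
Hunk 1: at line 2 remove [thfue,mpp] add [oubjr] -> 6 lines: pxarw eiuv duczq oubjr gmtws lfse
Hunk 2: at line 1 remove [duczq,oubjr] add [jad] -> 5 lines: pxarw eiuv jad gmtws lfse
Hunk 3: at line 1 remove [eiuv] add [xnrt,fvqi,fiw] -> 7 lines: pxarw xnrt fvqi fiw jad gmtws lfse
Hunk 4: at line 3 remove [fiw,jad,gmtws] add [sza] -> 5 lines: pxarw xnrt fvqi sza lfse
Hunk 5: at line 1 remove [xnrt,fvqi,sza] add [pow,ywc] -> 4 lines: pxarw pow ywc lfse
Hunk 6: at line 1 remove [pow] add [pmg,mdym] -> 5 lines: pxarw pmg mdym ywc lfse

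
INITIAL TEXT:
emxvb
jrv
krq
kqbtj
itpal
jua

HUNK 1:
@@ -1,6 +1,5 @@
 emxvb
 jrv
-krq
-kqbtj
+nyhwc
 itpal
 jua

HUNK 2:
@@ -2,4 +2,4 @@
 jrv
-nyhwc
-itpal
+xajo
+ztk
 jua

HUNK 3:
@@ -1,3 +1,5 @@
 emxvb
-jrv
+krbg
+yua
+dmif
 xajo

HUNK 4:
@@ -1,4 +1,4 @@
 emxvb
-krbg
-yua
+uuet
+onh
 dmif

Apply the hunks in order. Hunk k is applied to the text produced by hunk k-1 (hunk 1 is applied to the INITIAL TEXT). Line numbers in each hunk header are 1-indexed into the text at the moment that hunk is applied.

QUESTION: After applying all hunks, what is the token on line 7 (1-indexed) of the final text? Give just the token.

Answer: jua

Derivation:
Hunk 1: at line 1 remove [krq,kqbtj] add [nyhwc] -> 5 lines: emxvb jrv nyhwc itpal jua
Hunk 2: at line 2 remove [nyhwc,itpal] add [xajo,ztk] -> 5 lines: emxvb jrv xajo ztk jua
Hunk 3: at line 1 remove [jrv] add [krbg,yua,dmif] -> 7 lines: emxvb krbg yua dmif xajo ztk jua
Hunk 4: at line 1 remove [krbg,yua] add [uuet,onh] -> 7 lines: emxvb uuet onh dmif xajo ztk jua
Final line 7: jua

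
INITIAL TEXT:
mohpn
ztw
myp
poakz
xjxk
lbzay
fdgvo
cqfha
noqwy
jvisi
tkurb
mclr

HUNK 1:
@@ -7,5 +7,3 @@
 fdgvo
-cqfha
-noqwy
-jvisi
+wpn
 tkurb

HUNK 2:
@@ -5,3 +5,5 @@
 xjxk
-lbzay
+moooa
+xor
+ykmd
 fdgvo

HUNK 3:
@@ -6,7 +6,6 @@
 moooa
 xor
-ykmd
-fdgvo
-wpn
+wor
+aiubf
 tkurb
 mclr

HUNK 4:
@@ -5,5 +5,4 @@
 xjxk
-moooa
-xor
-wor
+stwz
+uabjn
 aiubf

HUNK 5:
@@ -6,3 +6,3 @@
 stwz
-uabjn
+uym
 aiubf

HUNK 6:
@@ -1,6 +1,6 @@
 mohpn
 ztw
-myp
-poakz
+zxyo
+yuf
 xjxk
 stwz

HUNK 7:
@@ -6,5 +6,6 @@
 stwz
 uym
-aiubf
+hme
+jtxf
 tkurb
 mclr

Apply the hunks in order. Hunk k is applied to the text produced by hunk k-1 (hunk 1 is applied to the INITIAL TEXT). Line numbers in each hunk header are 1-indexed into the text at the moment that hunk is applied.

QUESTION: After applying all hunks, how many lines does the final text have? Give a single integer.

Answer: 11

Derivation:
Hunk 1: at line 7 remove [cqfha,noqwy,jvisi] add [wpn] -> 10 lines: mohpn ztw myp poakz xjxk lbzay fdgvo wpn tkurb mclr
Hunk 2: at line 5 remove [lbzay] add [moooa,xor,ykmd] -> 12 lines: mohpn ztw myp poakz xjxk moooa xor ykmd fdgvo wpn tkurb mclr
Hunk 3: at line 6 remove [ykmd,fdgvo,wpn] add [wor,aiubf] -> 11 lines: mohpn ztw myp poakz xjxk moooa xor wor aiubf tkurb mclr
Hunk 4: at line 5 remove [moooa,xor,wor] add [stwz,uabjn] -> 10 lines: mohpn ztw myp poakz xjxk stwz uabjn aiubf tkurb mclr
Hunk 5: at line 6 remove [uabjn] add [uym] -> 10 lines: mohpn ztw myp poakz xjxk stwz uym aiubf tkurb mclr
Hunk 6: at line 1 remove [myp,poakz] add [zxyo,yuf] -> 10 lines: mohpn ztw zxyo yuf xjxk stwz uym aiubf tkurb mclr
Hunk 7: at line 6 remove [aiubf] add [hme,jtxf] -> 11 lines: mohpn ztw zxyo yuf xjxk stwz uym hme jtxf tkurb mclr
Final line count: 11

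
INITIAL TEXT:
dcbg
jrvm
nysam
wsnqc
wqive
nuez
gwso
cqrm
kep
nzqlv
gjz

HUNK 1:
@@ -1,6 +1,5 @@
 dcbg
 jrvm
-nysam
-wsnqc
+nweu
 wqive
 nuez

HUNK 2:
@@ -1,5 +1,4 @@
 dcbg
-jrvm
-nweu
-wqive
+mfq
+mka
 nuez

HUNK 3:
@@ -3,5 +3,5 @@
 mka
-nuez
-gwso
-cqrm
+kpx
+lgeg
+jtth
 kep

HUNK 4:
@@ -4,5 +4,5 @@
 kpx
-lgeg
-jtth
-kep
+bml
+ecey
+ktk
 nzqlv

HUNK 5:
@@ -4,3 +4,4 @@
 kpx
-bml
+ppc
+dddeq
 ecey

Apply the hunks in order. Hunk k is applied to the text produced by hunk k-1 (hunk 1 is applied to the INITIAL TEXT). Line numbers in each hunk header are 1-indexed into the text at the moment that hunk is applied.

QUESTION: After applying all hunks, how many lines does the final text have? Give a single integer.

Hunk 1: at line 1 remove [nysam,wsnqc] add [nweu] -> 10 lines: dcbg jrvm nweu wqive nuez gwso cqrm kep nzqlv gjz
Hunk 2: at line 1 remove [jrvm,nweu,wqive] add [mfq,mka] -> 9 lines: dcbg mfq mka nuez gwso cqrm kep nzqlv gjz
Hunk 3: at line 3 remove [nuez,gwso,cqrm] add [kpx,lgeg,jtth] -> 9 lines: dcbg mfq mka kpx lgeg jtth kep nzqlv gjz
Hunk 4: at line 4 remove [lgeg,jtth,kep] add [bml,ecey,ktk] -> 9 lines: dcbg mfq mka kpx bml ecey ktk nzqlv gjz
Hunk 5: at line 4 remove [bml] add [ppc,dddeq] -> 10 lines: dcbg mfq mka kpx ppc dddeq ecey ktk nzqlv gjz
Final line count: 10

Answer: 10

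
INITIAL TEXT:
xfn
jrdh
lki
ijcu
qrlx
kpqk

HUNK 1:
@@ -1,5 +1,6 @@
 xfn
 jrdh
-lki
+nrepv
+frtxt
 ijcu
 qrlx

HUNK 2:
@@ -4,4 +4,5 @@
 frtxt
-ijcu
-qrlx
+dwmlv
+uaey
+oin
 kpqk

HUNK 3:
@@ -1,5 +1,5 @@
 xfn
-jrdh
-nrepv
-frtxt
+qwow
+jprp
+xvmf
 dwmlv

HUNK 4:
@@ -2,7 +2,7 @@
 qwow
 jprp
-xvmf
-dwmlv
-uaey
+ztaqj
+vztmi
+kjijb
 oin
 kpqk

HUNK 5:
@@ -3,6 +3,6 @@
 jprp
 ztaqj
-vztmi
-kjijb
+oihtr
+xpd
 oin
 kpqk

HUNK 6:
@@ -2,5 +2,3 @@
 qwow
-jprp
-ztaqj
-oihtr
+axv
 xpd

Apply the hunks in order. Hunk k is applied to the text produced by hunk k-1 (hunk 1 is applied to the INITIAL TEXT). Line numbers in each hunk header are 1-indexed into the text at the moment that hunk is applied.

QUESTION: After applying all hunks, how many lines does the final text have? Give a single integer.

Answer: 6

Derivation:
Hunk 1: at line 1 remove [lki] add [nrepv,frtxt] -> 7 lines: xfn jrdh nrepv frtxt ijcu qrlx kpqk
Hunk 2: at line 4 remove [ijcu,qrlx] add [dwmlv,uaey,oin] -> 8 lines: xfn jrdh nrepv frtxt dwmlv uaey oin kpqk
Hunk 3: at line 1 remove [jrdh,nrepv,frtxt] add [qwow,jprp,xvmf] -> 8 lines: xfn qwow jprp xvmf dwmlv uaey oin kpqk
Hunk 4: at line 2 remove [xvmf,dwmlv,uaey] add [ztaqj,vztmi,kjijb] -> 8 lines: xfn qwow jprp ztaqj vztmi kjijb oin kpqk
Hunk 5: at line 3 remove [vztmi,kjijb] add [oihtr,xpd] -> 8 lines: xfn qwow jprp ztaqj oihtr xpd oin kpqk
Hunk 6: at line 2 remove [jprp,ztaqj,oihtr] add [axv] -> 6 lines: xfn qwow axv xpd oin kpqk
Final line count: 6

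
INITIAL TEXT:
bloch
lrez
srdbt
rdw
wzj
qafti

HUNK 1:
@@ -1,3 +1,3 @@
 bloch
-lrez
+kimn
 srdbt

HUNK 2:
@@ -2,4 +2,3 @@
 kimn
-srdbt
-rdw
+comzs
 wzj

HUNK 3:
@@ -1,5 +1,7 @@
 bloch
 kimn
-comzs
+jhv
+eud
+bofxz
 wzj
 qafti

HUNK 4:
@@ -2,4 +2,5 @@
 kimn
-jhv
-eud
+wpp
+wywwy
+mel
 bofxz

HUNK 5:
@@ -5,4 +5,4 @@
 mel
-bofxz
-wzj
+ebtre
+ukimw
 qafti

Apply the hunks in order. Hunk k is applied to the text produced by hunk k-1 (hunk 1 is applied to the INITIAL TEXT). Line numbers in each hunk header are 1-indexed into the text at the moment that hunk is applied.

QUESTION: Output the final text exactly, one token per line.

Hunk 1: at line 1 remove [lrez] add [kimn] -> 6 lines: bloch kimn srdbt rdw wzj qafti
Hunk 2: at line 2 remove [srdbt,rdw] add [comzs] -> 5 lines: bloch kimn comzs wzj qafti
Hunk 3: at line 1 remove [comzs] add [jhv,eud,bofxz] -> 7 lines: bloch kimn jhv eud bofxz wzj qafti
Hunk 4: at line 2 remove [jhv,eud] add [wpp,wywwy,mel] -> 8 lines: bloch kimn wpp wywwy mel bofxz wzj qafti
Hunk 5: at line 5 remove [bofxz,wzj] add [ebtre,ukimw] -> 8 lines: bloch kimn wpp wywwy mel ebtre ukimw qafti

Answer: bloch
kimn
wpp
wywwy
mel
ebtre
ukimw
qafti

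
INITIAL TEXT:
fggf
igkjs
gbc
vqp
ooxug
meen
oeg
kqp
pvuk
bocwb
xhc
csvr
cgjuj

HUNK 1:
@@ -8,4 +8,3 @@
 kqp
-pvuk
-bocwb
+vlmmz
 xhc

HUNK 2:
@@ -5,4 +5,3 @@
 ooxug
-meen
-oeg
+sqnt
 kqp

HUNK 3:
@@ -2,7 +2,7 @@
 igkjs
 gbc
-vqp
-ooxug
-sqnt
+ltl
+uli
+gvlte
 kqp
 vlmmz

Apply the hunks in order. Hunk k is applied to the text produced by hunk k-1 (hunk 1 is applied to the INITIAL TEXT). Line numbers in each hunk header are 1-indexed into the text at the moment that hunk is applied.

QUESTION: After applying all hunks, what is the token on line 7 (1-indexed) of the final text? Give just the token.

Hunk 1: at line 8 remove [pvuk,bocwb] add [vlmmz] -> 12 lines: fggf igkjs gbc vqp ooxug meen oeg kqp vlmmz xhc csvr cgjuj
Hunk 2: at line 5 remove [meen,oeg] add [sqnt] -> 11 lines: fggf igkjs gbc vqp ooxug sqnt kqp vlmmz xhc csvr cgjuj
Hunk 3: at line 2 remove [vqp,ooxug,sqnt] add [ltl,uli,gvlte] -> 11 lines: fggf igkjs gbc ltl uli gvlte kqp vlmmz xhc csvr cgjuj
Final line 7: kqp

Answer: kqp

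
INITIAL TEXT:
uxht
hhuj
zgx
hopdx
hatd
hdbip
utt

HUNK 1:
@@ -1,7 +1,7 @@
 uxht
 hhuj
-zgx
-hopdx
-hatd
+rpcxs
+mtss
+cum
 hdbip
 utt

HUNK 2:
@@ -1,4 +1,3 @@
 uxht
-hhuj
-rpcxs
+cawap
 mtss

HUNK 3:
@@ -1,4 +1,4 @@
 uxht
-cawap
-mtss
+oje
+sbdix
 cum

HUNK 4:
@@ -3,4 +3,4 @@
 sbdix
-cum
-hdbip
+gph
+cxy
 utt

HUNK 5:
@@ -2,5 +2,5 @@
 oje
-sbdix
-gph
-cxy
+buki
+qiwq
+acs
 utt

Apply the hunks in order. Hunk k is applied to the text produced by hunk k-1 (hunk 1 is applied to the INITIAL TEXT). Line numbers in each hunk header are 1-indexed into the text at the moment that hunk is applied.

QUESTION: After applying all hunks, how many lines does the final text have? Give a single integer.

Hunk 1: at line 1 remove [zgx,hopdx,hatd] add [rpcxs,mtss,cum] -> 7 lines: uxht hhuj rpcxs mtss cum hdbip utt
Hunk 2: at line 1 remove [hhuj,rpcxs] add [cawap] -> 6 lines: uxht cawap mtss cum hdbip utt
Hunk 3: at line 1 remove [cawap,mtss] add [oje,sbdix] -> 6 lines: uxht oje sbdix cum hdbip utt
Hunk 4: at line 3 remove [cum,hdbip] add [gph,cxy] -> 6 lines: uxht oje sbdix gph cxy utt
Hunk 5: at line 2 remove [sbdix,gph,cxy] add [buki,qiwq,acs] -> 6 lines: uxht oje buki qiwq acs utt
Final line count: 6

Answer: 6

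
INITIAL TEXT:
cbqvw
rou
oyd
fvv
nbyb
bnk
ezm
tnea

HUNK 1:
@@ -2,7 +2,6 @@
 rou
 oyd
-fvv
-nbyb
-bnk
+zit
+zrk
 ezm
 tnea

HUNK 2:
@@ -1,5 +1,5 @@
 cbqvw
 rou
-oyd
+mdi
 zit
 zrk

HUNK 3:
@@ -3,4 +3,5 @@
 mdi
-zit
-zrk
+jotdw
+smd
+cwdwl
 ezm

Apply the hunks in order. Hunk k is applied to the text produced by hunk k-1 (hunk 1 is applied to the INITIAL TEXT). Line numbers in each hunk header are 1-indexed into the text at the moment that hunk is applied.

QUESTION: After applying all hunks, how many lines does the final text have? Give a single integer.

Hunk 1: at line 2 remove [fvv,nbyb,bnk] add [zit,zrk] -> 7 lines: cbqvw rou oyd zit zrk ezm tnea
Hunk 2: at line 1 remove [oyd] add [mdi] -> 7 lines: cbqvw rou mdi zit zrk ezm tnea
Hunk 3: at line 3 remove [zit,zrk] add [jotdw,smd,cwdwl] -> 8 lines: cbqvw rou mdi jotdw smd cwdwl ezm tnea
Final line count: 8

Answer: 8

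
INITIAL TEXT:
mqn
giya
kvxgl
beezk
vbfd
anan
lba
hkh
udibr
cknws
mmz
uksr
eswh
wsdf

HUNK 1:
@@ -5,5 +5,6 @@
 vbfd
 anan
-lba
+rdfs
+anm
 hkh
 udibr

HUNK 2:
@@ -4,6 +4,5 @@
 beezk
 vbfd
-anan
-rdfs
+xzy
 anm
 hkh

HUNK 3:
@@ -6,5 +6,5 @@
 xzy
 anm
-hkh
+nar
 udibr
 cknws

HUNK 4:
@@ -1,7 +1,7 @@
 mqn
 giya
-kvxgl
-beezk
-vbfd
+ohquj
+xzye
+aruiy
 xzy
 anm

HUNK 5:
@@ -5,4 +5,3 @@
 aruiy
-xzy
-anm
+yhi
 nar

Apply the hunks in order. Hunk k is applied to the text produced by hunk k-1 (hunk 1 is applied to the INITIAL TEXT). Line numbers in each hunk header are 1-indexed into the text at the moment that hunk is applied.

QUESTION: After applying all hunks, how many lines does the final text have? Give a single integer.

Hunk 1: at line 5 remove [lba] add [rdfs,anm] -> 15 lines: mqn giya kvxgl beezk vbfd anan rdfs anm hkh udibr cknws mmz uksr eswh wsdf
Hunk 2: at line 4 remove [anan,rdfs] add [xzy] -> 14 lines: mqn giya kvxgl beezk vbfd xzy anm hkh udibr cknws mmz uksr eswh wsdf
Hunk 3: at line 6 remove [hkh] add [nar] -> 14 lines: mqn giya kvxgl beezk vbfd xzy anm nar udibr cknws mmz uksr eswh wsdf
Hunk 4: at line 1 remove [kvxgl,beezk,vbfd] add [ohquj,xzye,aruiy] -> 14 lines: mqn giya ohquj xzye aruiy xzy anm nar udibr cknws mmz uksr eswh wsdf
Hunk 5: at line 5 remove [xzy,anm] add [yhi] -> 13 lines: mqn giya ohquj xzye aruiy yhi nar udibr cknws mmz uksr eswh wsdf
Final line count: 13

Answer: 13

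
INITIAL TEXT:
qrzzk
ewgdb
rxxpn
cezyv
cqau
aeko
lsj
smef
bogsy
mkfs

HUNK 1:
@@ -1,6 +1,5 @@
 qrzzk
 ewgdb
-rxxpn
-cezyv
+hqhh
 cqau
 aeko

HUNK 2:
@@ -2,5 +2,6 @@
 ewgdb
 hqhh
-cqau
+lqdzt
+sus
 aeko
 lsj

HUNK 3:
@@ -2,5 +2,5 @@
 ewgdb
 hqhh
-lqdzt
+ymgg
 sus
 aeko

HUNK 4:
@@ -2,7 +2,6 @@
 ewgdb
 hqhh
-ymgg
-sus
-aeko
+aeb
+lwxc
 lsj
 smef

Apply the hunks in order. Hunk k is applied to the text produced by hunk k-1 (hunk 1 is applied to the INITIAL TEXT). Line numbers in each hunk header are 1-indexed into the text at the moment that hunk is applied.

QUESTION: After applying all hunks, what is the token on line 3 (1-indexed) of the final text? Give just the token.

Hunk 1: at line 1 remove [rxxpn,cezyv] add [hqhh] -> 9 lines: qrzzk ewgdb hqhh cqau aeko lsj smef bogsy mkfs
Hunk 2: at line 2 remove [cqau] add [lqdzt,sus] -> 10 lines: qrzzk ewgdb hqhh lqdzt sus aeko lsj smef bogsy mkfs
Hunk 3: at line 2 remove [lqdzt] add [ymgg] -> 10 lines: qrzzk ewgdb hqhh ymgg sus aeko lsj smef bogsy mkfs
Hunk 4: at line 2 remove [ymgg,sus,aeko] add [aeb,lwxc] -> 9 lines: qrzzk ewgdb hqhh aeb lwxc lsj smef bogsy mkfs
Final line 3: hqhh

Answer: hqhh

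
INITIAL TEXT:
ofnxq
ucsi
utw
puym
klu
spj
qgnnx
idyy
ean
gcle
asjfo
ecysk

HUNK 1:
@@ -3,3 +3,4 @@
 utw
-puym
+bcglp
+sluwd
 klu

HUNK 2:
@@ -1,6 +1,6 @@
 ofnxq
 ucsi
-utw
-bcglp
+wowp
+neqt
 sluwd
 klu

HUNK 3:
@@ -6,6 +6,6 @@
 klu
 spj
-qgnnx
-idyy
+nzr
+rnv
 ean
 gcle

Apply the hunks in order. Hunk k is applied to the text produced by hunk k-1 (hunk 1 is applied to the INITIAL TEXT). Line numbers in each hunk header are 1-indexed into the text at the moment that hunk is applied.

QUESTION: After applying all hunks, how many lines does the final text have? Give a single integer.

Answer: 13

Derivation:
Hunk 1: at line 3 remove [puym] add [bcglp,sluwd] -> 13 lines: ofnxq ucsi utw bcglp sluwd klu spj qgnnx idyy ean gcle asjfo ecysk
Hunk 2: at line 1 remove [utw,bcglp] add [wowp,neqt] -> 13 lines: ofnxq ucsi wowp neqt sluwd klu spj qgnnx idyy ean gcle asjfo ecysk
Hunk 3: at line 6 remove [qgnnx,idyy] add [nzr,rnv] -> 13 lines: ofnxq ucsi wowp neqt sluwd klu spj nzr rnv ean gcle asjfo ecysk
Final line count: 13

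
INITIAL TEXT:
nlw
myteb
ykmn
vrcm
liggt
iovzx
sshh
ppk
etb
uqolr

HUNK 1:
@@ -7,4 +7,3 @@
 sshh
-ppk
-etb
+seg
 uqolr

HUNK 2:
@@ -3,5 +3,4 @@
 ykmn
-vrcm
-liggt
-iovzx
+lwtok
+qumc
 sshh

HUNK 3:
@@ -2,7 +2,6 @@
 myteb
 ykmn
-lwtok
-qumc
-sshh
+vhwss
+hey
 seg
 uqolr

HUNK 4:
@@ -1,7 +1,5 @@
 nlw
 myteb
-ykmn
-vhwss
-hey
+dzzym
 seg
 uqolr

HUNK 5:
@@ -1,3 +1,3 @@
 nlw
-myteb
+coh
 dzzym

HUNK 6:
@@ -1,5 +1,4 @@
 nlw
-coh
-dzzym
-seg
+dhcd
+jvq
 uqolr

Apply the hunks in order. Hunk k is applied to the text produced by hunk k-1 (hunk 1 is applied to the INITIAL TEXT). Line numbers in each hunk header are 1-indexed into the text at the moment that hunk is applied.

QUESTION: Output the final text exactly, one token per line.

Hunk 1: at line 7 remove [ppk,etb] add [seg] -> 9 lines: nlw myteb ykmn vrcm liggt iovzx sshh seg uqolr
Hunk 2: at line 3 remove [vrcm,liggt,iovzx] add [lwtok,qumc] -> 8 lines: nlw myteb ykmn lwtok qumc sshh seg uqolr
Hunk 3: at line 2 remove [lwtok,qumc,sshh] add [vhwss,hey] -> 7 lines: nlw myteb ykmn vhwss hey seg uqolr
Hunk 4: at line 1 remove [ykmn,vhwss,hey] add [dzzym] -> 5 lines: nlw myteb dzzym seg uqolr
Hunk 5: at line 1 remove [myteb] add [coh] -> 5 lines: nlw coh dzzym seg uqolr
Hunk 6: at line 1 remove [coh,dzzym,seg] add [dhcd,jvq] -> 4 lines: nlw dhcd jvq uqolr

Answer: nlw
dhcd
jvq
uqolr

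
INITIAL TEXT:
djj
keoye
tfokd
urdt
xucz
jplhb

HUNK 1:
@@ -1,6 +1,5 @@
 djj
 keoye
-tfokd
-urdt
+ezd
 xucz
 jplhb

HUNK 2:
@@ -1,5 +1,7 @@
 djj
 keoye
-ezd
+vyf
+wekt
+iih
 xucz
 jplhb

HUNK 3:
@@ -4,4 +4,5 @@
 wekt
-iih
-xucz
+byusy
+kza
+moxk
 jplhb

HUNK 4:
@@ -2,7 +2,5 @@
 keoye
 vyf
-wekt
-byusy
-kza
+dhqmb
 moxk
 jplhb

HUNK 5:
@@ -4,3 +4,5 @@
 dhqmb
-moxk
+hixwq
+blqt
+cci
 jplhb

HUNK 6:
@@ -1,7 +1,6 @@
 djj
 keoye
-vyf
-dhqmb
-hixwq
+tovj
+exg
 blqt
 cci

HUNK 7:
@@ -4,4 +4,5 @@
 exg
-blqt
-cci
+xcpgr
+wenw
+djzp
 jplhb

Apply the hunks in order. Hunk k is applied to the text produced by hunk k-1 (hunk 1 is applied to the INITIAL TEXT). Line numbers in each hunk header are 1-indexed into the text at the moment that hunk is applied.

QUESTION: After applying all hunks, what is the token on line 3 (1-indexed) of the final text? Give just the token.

Answer: tovj

Derivation:
Hunk 1: at line 1 remove [tfokd,urdt] add [ezd] -> 5 lines: djj keoye ezd xucz jplhb
Hunk 2: at line 1 remove [ezd] add [vyf,wekt,iih] -> 7 lines: djj keoye vyf wekt iih xucz jplhb
Hunk 3: at line 4 remove [iih,xucz] add [byusy,kza,moxk] -> 8 lines: djj keoye vyf wekt byusy kza moxk jplhb
Hunk 4: at line 2 remove [wekt,byusy,kza] add [dhqmb] -> 6 lines: djj keoye vyf dhqmb moxk jplhb
Hunk 5: at line 4 remove [moxk] add [hixwq,blqt,cci] -> 8 lines: djj keoye vyf dhqmb hixwq blqt cci jplhb
Hunk 6: at line 1 remove [vyf,dhqmb,hixwq] add [tovj,exg] -> 7 lines: djj keoye tovj exg blqt cci jplhb
Hunk 7: at line 4 remove [blqt,cci] add [xcpgr,wenw,djzp] -> 8 lines: djj keoye tovj exg xcpgr wenw djzp jplhb
Final line 3: tovj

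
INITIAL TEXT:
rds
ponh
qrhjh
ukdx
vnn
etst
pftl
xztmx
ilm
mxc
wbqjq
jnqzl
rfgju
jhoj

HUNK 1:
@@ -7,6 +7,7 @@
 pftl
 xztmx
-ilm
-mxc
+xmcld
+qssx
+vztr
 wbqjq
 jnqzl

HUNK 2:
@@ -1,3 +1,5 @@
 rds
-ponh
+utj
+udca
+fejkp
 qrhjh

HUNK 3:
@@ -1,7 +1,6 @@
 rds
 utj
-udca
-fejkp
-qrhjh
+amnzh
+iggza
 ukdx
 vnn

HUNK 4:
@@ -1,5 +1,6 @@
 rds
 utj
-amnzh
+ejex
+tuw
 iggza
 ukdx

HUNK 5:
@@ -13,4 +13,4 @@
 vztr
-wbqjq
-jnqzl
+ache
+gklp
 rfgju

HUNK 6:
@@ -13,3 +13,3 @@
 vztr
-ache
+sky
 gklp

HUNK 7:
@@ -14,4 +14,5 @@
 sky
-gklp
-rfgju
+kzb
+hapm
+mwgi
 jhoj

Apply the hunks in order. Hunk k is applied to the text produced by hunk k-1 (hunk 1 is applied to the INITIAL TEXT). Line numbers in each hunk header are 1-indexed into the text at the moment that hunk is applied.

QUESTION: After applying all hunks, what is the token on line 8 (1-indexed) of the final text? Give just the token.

Answer: etst

Derivation:
Hunk 1: at line 7 remove [ilm,mxc] add [xmcld,qssx,vztr] -> 15 lines: rds ponh qrhjh ukdx vnn etst pftl xztmx xmcld qssx vztr wbqjq jnqzl rfgju jhoj
Hunk 2: at line 1 remove [ponh] add [utj,udca,fejkp] -> 17 lines: rds utj udca fejkp qrhjh ukdx vnn etst pftl xztmx xmcld qssx vztr wbqjq jnqzl rfgju jhoj
Hunk 3: at line 1 remove [udca,fejkp,qrhjh] add [amnzh,iggza] -> 16 lines: rds utj amnzh iggza ukdx vnn etst pftl xztmx xmcld qssx vztr wbqjq jnqzl rfgju jhoj
Hunk 4: at line 1 remove [amnzh] add [ejex,tuw] -> 17 lines: rds utj ejex tuw iggza ukdx vnn etst pftl xztmx xmcld qssx vztr wbqjq jnqzl rfgju jhoj
Hunk 5: at line 13 remove [wbqjq,jnqzl] add [ache,gklp] -> 17 lines: rds utj ejex tuw iggza ukdx vnn etst pftl xztmx xmcld qssx vztr ache gklp rfgju jhoj
Hunk 6: at line 13 remove [ache] add [sky] -> 17 lines: rds utj ejex tuw iggza ukdx vnn etst pftl xztmx xmcld qssx vztr sky gklp rfgju jhoj
Hunk 7: at line 14 remove [gklp,rfgju] add [kzb,hapm,mwgi] -> 18 lines: rds utj ejex tuw iggza ukdx vnn etst pftl xztmx xmcld qssx vztr sky kzb hapm mwgi jhoj
Final line 8: etst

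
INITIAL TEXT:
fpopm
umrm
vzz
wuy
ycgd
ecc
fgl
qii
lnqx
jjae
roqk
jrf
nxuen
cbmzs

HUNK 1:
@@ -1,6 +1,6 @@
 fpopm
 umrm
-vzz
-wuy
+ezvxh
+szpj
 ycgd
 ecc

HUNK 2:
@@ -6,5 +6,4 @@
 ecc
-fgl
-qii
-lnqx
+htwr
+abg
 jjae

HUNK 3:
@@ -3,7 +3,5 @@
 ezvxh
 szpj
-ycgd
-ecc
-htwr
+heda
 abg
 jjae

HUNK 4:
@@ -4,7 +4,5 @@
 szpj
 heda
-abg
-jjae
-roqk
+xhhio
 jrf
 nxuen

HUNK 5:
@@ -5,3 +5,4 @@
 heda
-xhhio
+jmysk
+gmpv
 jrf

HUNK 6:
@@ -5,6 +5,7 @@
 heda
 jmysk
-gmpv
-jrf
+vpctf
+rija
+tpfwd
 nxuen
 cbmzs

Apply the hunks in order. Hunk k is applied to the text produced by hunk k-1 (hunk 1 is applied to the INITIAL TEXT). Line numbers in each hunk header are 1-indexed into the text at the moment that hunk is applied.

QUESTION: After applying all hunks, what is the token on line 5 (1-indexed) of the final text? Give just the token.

Answer: heda

Derivation:
Hunk 1: at line 1 remove [vzz,wuy] add [ezvxh,szpj] -> 14 lines: fpopm umrm ezvxh szpj ycgd ecc fgl qii lnqx jjae roqk jrf nxuen cbmzs
Hunk 2: at line 6 remove [fgl,qii,lnqx] add [htwr,abg] -> 13 lines: fpopm umrm ezvxh szpj ycgd ecc htwr abg jjae roqk jrf nxuen cbmzs
Hunk 3: at line 3 remove [ycgd,ecc,htwr] add [heda] -> 11 lines: fpopm umrm ezvxh szpj heda abg jjae roqk jrf nxuen cbmzs
Hunk 4: at line 4 remove [abg,jjae,roqk] add [xhhio] -> 9 lines: fpopm umrm ezvxh szpj heda xhhio jrf nxuen cbmzs
Hunk 5: at line 5 remove [xhhio] add [jmysk,gmpv] -> 10 lines: fpopm umrm ezvxh szpj heda jmysk gmpv jrf nxuen cbmzs
Hunk 6: at line 5 remove [gmpv,jrf] add [vpctf,rija,tpfwd] -> 11 lines: fpopm umrm ezvxh szpj heda jmysk vpctf rija tpfwd nxuen cbmzs
Final line 5: heda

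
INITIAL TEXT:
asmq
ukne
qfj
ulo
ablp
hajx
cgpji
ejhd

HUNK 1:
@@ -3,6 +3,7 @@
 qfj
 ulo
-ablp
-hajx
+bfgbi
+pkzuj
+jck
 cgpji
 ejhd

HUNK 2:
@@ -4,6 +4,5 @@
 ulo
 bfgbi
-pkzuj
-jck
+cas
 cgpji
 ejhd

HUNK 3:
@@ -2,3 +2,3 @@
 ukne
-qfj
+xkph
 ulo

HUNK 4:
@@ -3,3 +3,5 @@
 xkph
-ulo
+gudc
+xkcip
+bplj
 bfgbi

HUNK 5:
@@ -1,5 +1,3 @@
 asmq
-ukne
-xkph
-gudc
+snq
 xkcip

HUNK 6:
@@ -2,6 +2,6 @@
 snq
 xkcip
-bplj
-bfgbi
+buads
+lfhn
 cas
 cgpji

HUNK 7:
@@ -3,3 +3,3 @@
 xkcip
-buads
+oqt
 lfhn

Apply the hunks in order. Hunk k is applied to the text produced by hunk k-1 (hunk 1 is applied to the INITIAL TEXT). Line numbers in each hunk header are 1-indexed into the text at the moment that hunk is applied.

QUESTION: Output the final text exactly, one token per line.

Hunk 1: at line 3 remove [ablp,hajx] add [bfgbi,pkzuj,jck] -> 9 lines: asmq ukne qfj ulo bfgbi pkzuj jck cgpji ejhd
Hunk 2: at line 4 remove [pkzuj,jck] add [cas] -> 8 lines: asmq ukne qfj ulo bfgbi cas cgpji ejhd
Hunk 3: at line 2 remove [qfj] add [xkph] -> 8 lines: asmq ukne xkph ulo bfgbi cas cgpji ejhd
Hunk 4: at line 3 remove [ulo] add [gudc,xkcip,bplj] -> 10 lines: asmq ukne xkph gudc xkcip bplj bfgbi cas cgpji ejhd
Hunk 5: at line 1 remove [ukne,xkph,gudc] add [snq] -> 8 lines: asmq snq xkcip bplj bfgbi cas cgpji ejhd
Hunk 6: at line 2 remove [bplj,bfgbi] add [buads,lfhn] -> 8 lines: asmq snq xkcip buads lfhn cas cgpji ejhd
Hunk 7: at line 3 remove [buads] add [oqt] -> 8 lines: asmq snq xkcip oqt lfhn cas cgpji ejhd

Answer: asmq
snq
xkcip
oqt
lfhn
cas
cgpji
ejhd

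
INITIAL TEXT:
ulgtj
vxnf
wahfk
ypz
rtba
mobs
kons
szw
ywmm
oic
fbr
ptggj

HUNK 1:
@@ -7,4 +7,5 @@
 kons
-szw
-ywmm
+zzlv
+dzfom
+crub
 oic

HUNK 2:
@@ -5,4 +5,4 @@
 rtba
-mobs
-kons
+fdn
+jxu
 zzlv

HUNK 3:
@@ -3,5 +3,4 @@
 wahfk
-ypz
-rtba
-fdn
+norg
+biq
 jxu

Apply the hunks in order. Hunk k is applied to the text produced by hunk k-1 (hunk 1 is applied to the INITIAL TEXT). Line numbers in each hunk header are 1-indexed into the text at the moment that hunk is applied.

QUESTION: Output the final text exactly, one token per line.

Hunk 1: at line 7 remove [szw,ywmm] add [zzlv,dzfom,crub] -> 13 lines: ulgtj vxnf wahfk ypz rtba mobs kons zzlv dzfom crub oic fbr ptggj
Hunk 2: at line 5 remove [mobs,kons] add [fdn,jxu] -> 13 lines: ulgtj vxnf wahfk ypz rtba fdn jxu zzlv dzfom crub oic fbr ptggj
Hunk 3: at line 3 remove [ypz,rtba,fdn] add [norg,biq] -> 12 lines: ulgtj vxnf wahfk norg biq jxu zzlv dzfom crub oic fbr ptggj

Answer: ulgtj
vxnf
wahfk
norg
biq
jxu
zzlv
dzfom
crub
oic
fbr
ptggj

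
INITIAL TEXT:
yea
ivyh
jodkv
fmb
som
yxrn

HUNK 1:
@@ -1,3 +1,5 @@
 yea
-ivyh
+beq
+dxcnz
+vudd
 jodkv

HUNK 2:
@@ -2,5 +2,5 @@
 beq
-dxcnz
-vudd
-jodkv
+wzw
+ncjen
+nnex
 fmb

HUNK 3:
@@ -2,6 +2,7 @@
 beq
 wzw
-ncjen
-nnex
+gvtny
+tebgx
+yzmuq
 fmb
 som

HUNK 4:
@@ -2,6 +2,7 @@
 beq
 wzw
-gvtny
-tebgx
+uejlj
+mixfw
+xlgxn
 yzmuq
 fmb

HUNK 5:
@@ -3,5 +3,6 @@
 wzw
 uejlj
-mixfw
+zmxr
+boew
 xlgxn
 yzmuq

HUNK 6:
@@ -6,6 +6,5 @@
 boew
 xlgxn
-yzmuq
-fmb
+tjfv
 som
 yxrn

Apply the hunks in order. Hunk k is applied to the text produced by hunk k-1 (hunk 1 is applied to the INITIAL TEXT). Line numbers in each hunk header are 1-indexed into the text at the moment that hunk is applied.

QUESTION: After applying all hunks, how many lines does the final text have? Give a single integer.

Answer: 10

Derivation:
Hunk 1: at line 1 remove [ivyh] add [beq,dxcnz,vudd] -> 8 lines: yea beq dxcnz vudd jodkv fmb som yxrn
Hunk 2: at line 2 remove [dxcnz,vudd,jodkv] add [wzw,ncjen,nnex] -> 8 lines: yea beq wzw ncjen nnex fmb som yxrn
Hunk 3: at line 2 remove [ncjen,nnex] add [gvtny,tebgx,yzmuq] -> 9 lines: yea beq wzw gvtny tebgx yzmuq fmb som yxrn
Hunk 4: at line 2 remove [gvtny,tebgx] add [uejlj,mixfw,xlgxn] -> 10 lines: yea beq wzw uejlj mixfw xlgxn yzmuq fmb som yxrn
Hunk 5: at line 3 remove [mixfw] add [zmxr,boew] -> 11 lines: yea beq wzw uejlj zmxr boew xlgxn yzmuq fmb som yxrn
Hunk 6: at line 6 remove [yzmuq,fmb] add [tjfv] -> 10 lines: yea beq wzw uejlj zmxr boew xlgxn tjfv som yxrn
Final line count: 10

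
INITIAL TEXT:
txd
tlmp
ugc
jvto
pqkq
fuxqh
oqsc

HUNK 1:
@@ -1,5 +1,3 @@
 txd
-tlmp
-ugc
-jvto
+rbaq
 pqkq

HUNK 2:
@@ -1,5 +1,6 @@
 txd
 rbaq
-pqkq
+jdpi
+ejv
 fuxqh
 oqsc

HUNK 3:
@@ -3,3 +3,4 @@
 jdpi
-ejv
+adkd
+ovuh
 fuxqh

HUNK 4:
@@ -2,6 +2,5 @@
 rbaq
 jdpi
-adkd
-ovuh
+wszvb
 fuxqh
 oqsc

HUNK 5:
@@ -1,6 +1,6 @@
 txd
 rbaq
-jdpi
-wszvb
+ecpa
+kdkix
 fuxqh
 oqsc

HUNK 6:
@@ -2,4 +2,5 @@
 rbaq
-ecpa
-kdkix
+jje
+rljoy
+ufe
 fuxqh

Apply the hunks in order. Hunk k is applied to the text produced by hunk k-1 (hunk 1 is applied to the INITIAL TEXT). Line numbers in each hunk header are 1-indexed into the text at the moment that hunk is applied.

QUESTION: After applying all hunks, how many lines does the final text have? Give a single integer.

Answer: 7

Derivation:
Hunk 1: at line 1 remove [tlmp,ugc,jvto] add [rbaq] -> 5 lines: txd rbaq pqkq fuxqh oqsc
Hunk 2: at line 1 remove [pqkq] add [jdpi,ejv] -> 6 lines: txd rbaq jdpi ejv fuxqh oqsc
Hunk 3: at line 3 remove [ejv] add [adkd,ovuh] -> 7 lines: txd rbaq jdpi adkd ovuh fuxqh oqsc
Hunk 4: at line 2 remove [adkd,ovuh] add [wszvb] -> 6 lines: txd rbaq jdpi wszvb fuxqh oqsc
Hunk 5: at line 1 remove [jdpi,wszvb] add [ecpa,kdkix] -> 6 lines: txd rbaq ecpa kdkix fuxqh oqsc
Hunk 6: at line 2 remove [ecpa,kdkix] add [jje,rljoy,ufe] -> 7 lines: txd rbaq jje rljoy ufe fuxqh oqsc
Final line count: 7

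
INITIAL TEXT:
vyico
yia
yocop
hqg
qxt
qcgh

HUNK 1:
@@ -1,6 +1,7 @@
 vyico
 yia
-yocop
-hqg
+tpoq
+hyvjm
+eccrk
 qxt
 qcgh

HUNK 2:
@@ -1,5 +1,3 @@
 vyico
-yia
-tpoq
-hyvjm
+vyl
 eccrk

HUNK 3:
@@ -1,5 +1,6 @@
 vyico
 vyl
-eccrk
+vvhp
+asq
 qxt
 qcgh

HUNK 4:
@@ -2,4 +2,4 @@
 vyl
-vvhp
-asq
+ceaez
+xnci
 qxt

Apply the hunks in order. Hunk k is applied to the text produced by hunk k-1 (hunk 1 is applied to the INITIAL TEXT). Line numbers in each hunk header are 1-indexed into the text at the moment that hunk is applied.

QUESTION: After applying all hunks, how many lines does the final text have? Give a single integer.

Hunk 1: at line 1 remove [yocop,hqg] add [tpoq,hyvjm,eccrk] -> 7 lines: vyico yia tpoq hyvjm eccrk qxt qcgh
Hunk 2: at line 1 remove [yia,tpoq,hyvjm] add [vyl] -> 5 lines: vyico vyl eccrk qxt qcgh
Hunk 3: at line 1 remove [eccrk] add [vvhp,asq] -> 6 lines: vyico vyl vvhp asq qxt qcgh
Hunk 4: at line 2 remove [vvhp,asq] add [ceaez,xnci] -> 6 lines: vyico vyl ceaez xnci qxt qcgh
Final line count: 6

Answer: 6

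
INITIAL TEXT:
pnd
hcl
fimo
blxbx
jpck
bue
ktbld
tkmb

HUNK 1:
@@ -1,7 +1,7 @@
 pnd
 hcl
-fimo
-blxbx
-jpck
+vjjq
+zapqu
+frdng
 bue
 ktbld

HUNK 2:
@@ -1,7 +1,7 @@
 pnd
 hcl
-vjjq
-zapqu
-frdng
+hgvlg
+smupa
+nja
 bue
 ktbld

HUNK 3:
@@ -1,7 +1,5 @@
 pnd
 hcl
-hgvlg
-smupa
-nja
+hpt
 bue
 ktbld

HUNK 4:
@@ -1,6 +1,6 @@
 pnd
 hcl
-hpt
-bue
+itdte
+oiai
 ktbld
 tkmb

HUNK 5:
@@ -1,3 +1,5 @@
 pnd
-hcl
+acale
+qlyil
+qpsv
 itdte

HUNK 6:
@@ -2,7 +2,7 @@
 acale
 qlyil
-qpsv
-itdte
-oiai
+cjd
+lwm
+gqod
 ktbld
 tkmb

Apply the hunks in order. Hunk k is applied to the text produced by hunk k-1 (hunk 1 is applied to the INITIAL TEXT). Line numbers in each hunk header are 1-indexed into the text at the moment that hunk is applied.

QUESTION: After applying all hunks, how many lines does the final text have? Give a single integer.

Answer: 8

Derivation:
Hunk 1: at line 1 remove [fimo,blxbx,jpck] add [vjjq,zapqu,frdng] -> 8 lines: pnd hcl vjjq zapqu frdng bue ktbld tkmb
Hunk 2: at line 1 remove [vjjq,zapqu,frdng] add [hgvlg,smupa,nja] -> 8 lines: pnd hcl hgvlg smupa nja bue ktbld tkmb
Hunk 3: at line 1 remove [hgvlg,smupa,nja] add [hpt] -> 6 lines: pnd hcl hpt bue ktbld tkmb
Hunk 4: at line 1 remove [hpt,bue] add [itdte,oiai] -> 6 lines: pnd hcl itdte oiai ktbld tkmb
Hunk 5: at line 1 remove [hcl] add [acale,qlyil,qpsv] -> 8 lines: pnd acale qlyil qpsv itdte oiai ktbld tkmb
Hunk 6: at line 2 remove [qpsv,itdte,oiai] add [cjd,lwm,gqod] -> 8 lines: pnd acale qlyil cjd lwm gqod ktbld tkmb
Final line count: 8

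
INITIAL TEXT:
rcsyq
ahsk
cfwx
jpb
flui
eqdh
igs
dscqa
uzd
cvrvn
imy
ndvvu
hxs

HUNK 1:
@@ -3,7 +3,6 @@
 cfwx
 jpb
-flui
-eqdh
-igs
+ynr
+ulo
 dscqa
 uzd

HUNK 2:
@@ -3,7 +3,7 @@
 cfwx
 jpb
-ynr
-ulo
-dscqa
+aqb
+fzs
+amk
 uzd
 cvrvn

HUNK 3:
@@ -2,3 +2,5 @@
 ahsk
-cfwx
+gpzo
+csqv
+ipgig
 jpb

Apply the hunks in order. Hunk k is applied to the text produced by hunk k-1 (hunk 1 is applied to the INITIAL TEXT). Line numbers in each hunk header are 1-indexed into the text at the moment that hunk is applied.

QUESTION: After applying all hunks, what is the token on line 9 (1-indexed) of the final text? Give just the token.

Hunk 1: at line 3 remove [flui,eqdh,igs] add [ynr,ulo] -> 12 lines: rcsyq ahsk cfwx jpb ynr ulo dscqa uzd cvrvn imy ndvvu hxs
Hunk 2: at line 3 remove [ynr,ulo,dscqa] add [aqb,fzs,amk] -> 12 lines: rcsyq ahsk cfwx jpb aqb fzs amk uzd cvrvn imy ndvvu hxs
Hunk 3: at line 2 remove [cfwx] add [gpzo,csqv,ipgig] -> 14 lines: rcsyq ahsk gpzo csqv ipgig jpb aqb fzs amk uzd cvrvn imy ndvvu hxs
Final line 9: amk

Answer: amk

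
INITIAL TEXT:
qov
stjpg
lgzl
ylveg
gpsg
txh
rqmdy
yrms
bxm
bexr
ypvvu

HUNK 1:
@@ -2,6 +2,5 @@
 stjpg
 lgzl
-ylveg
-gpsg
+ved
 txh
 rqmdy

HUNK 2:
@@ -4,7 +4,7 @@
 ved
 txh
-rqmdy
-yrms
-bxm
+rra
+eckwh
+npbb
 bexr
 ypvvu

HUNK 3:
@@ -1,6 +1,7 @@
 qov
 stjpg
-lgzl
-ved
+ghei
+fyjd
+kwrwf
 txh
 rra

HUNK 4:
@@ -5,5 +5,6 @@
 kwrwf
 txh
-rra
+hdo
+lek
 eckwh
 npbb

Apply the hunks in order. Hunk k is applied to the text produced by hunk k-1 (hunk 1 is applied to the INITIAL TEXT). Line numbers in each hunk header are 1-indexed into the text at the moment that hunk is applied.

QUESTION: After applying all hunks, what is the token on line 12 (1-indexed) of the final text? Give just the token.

Hunk 1: at line 2 remove [ylveg,gpsg] add [ved] -> 10 lines: qov stjpg lgzl ved txh rqmdy yrms bxm bexr ypvvu
Hunk 2: at line 4 remove [rqmdy,yrms,bxm] add [rra,eckwh,npbb] -> 10 lines: qov stjpg lgzl ved txh rra eckwh npbb bexr ypvvu
Hunk 3: at line 1 remove [lgzl,ved] add [ghei,fyjd,kwrwf] -> 11 lines: qov stjpg ghei fyjd kwrwf txh rra eckwh npbb bexr ypvvu
Hunk 4: at line 5 remove [rra] add [hdo,lek] -> 12 lines: qov stjpg ghei fyjd kwrwf txh hdo lek eckwh npbb bexr ypvvu
Final line 12: ypvvu

Answer: ypvvu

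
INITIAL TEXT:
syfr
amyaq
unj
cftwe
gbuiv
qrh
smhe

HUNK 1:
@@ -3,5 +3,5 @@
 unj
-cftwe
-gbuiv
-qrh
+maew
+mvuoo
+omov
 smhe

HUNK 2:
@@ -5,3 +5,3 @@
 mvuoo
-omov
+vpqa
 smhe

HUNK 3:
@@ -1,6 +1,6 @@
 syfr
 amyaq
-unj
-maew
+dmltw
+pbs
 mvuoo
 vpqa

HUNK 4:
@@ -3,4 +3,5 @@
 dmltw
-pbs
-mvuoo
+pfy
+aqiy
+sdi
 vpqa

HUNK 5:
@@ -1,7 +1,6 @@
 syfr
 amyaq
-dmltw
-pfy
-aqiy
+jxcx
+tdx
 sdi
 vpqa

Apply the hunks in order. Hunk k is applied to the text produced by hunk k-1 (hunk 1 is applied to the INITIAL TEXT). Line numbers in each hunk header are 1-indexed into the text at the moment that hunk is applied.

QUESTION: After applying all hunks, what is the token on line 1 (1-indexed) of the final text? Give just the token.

Hunk 1: at line 3 remove [cftwe,gbuiv,qrh] add [maew,mvuoo,omov] -> 7 lines: syfr amyaq unj maew mvuoo omov smhe
Hunk 2: at line 5 remove [omov] add [vpqa] -> 7 lines: syfr amyaq unj maew mvuoo vpqa smhe
Hunk 3: at line 1 remove [unj,maew] add [dmltw,pbs] -> 7 lines: syfr amyaq dmltw pbs mvuoo vpqa smhe
Hunk 4: at line 3 remove [pbs,mvuoo] add [pfy,aqiy,sdi] -> 8 lines: syfr amyaq dmltw pfy aqiy sdi vpqa smhe
Hunk 5: at line 1 remove [dmltw,pfy,aqiy] add [jxcx,tdx] -> 7 lines: syfr amyaq jxcx tdx sdi vpqa smhe
Final line 1: syfr

Answer: syfr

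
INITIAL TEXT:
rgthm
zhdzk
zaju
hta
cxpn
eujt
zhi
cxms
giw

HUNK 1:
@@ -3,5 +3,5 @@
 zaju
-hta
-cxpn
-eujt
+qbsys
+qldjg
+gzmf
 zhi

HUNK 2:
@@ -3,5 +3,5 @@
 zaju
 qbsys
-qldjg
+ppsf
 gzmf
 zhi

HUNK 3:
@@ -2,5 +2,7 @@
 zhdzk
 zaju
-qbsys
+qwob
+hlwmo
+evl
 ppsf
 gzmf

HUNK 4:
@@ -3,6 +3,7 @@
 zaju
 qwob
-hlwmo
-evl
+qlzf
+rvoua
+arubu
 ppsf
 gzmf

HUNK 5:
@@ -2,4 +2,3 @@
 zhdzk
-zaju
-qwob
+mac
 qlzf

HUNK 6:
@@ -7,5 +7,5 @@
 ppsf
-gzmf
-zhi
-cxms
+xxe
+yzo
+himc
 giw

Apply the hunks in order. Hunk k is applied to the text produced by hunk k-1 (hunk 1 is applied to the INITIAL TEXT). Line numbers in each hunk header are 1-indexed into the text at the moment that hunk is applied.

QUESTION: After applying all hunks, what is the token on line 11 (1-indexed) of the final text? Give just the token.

Answer: giw

Derivation:
Hunk 1: at line 3 remove [hta,cxpn,eujt] add [qbsys,qldjg,gzmf] -> 9 lines: rgthm zhdzk zaju qbsys qldjg gzmf zhi cxms giw
Hunk 2: at line 3 remove [qldjg] add [ppsf] -> 9 lines: rgthm zhdzk zaju qbsys ppsf gzmf zhi cxms giw
Hunk 3: at line 2 remove [qbsys] add [qwob,hlwmo,evl] -> 11 lines: rgthm zhdzk zaju qwob hlwmo evl ppsf gzmf zhi cxms giw
Hunk 4: at line 3 remove [hlwmo,evl] add [qlzf,rvoua,arubu] -> 12 lines: rgthm zhdzk zaju qwob qlzf rvoua arubu ppsf gzmf zhi cxms giw
Hunk 5: at line 2 remove [zaju,qwob] add [mac] -> 11 lines: rgthm zhdzk mac qlzf rvoua arubu ppsf gzmf zhi cxms giw
Hunk 6: at line 7 remove [gzmf,zhi,cxms] add [xxe,yzo,himc] -> 11 lines: rgthm zhdzk mac qlzf rvoua arubu ppsf xxe yzo himc giw
Final line 11: giw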